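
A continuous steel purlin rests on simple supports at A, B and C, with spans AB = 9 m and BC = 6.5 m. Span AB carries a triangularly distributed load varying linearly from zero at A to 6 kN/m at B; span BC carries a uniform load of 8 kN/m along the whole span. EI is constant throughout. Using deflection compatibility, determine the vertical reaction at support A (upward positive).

R_A = 4.941 kN

Take M_B as the redundant. Released structure: two simple spans AB and BC with a hinge at B.
End slopes at the hinge B, treating each span as simply supported:
  span AB: triangular load, peak 6: w₀L³/(45EI) = 97.2/EI
  span BC: UDL 8: wL³/(24EI) = 91.54/EI
  relative rotation θ_0 = (97.2 + 91.54)/EI = 188.7/EI
A unit hogging moment at B produces rotation L₁/(3EI) + L₂/(3EI) = 5.167/EI.
Slope continuity at B: θ_0 = M_B·5.167/EI, so M_B = 188.7/5.167 = 36.53 kN·m (hogging).
Span AB, ΣM about A with M_B applied at B: R_B^{AB}·9 = 162 + 36.53, so R_B^{AB} = 22.06 kN and R_A = 27 − 22.06 = 4.941 kN.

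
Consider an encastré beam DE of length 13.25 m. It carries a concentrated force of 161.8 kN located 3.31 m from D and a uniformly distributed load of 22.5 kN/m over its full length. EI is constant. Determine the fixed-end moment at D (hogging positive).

M_D = 630.6 kN·m

Take the two fixed-end moments M_D, M_E as redundants; the released structure is the simple span DE.
End rotations of the released simple span under the applied load (×1/EI):
  at D: point load 161.8 at a = 3.31: Pab(L + b)/(6LEI) = 1553/EI
  at E: point load 161.8 at a = 3.31: Pab(L + a)/(6LEI) = 1109/EI
  at D: UDL 22.5: wL³/(24EI) = 2181/EI
  at E: UDL 22.5: wL³/(24EI) = 2181/EI
  θ_D0 = 3734/EI,  θ_E0 = 3290/EI
Flexibility coefficients: a unit moment at one end gives L/(3EI) there and L/(6EI) at the far end, so f₁₁ = f₂₂ = 4.417/EI and f₁₂ = f₂₁ = 2.208/EI.
Compatibility — zero rotation at each built-in end:
  4.417 M_D + 2.208 M_E = 3734
  2.208 M_D + 4.417 M_E = 3290
Solving the pair gives M_D = 630.6 kN·m and M_E = 429.5 kN·m (hogging).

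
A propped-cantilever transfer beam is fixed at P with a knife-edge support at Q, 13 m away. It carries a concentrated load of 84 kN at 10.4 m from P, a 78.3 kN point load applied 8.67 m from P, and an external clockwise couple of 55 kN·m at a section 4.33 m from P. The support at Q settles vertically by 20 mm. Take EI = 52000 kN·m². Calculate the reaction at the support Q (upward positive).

Choose R_Q as the redundant. The primary structure is the cantilever fixed at P.
Downward deflection at the released point Q due to the loads:
  point load 84 at a = 10.4: Pa²(3L − a)/(6EI) = 43307/EI
  point load 78.3 at a = 8.67: Pa²(3L − a)/(6EI) = 29752/EI
  clockwise couple 55 at a = 4.33: M₀a(2L − a)/(2EI) = 2580/EI
  δ_0 = 75640/EI
Flexibility coefficient — unit upward force at Q: δ_{QQ} = L³/(3EI) = 732.3/EI.
With EI = 52000 kN·m²: δ_0 = 1.4546 m and δ_{QQ} = 0.014083 m/kN.
Compatibility — the beam at Q must follow the support down by 0.02 m: δ_0 − R_Q·δ_{QQ} = 0.02, so R_Q = (1.4546 − 0.02)/0.014083 = 101.9 kN.

R_Q = 101.9 kN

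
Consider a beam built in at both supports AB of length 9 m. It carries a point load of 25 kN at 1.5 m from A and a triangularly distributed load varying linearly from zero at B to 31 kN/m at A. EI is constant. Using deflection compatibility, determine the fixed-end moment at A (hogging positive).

M_A = 151.6 kN·m

Release both end moments; the primary structure is a simply-supported span AB with redundants M_A and M_B.
Simple-span end rotations at A and B under the given loads:
  at A: point load 25 at a = 1.5: Pab(L + b)/(6LEI) = 85.94/EI
  at B: point load 25 at a = 1.5: Pab(L + a)/(6LEI) = 54.69/EI
  at A: triangular load, peak 31: w₀L³/(45EI) = 502.2/EI
  at B: triangular load, peak 31: 7w₀L³/(360EI) = 439.4/EI
  θ_A0 = 588.1/EI,  θ_B0 = 494.1/EI
Flexibility coefficients: a unit moment at one end gives L/(3EI) there and L/(6EI) at the far end, so f₁₁ = f₂₂ = 3/EI and f₁₂ = f₂₁ = 1.5/EI.
Compatibility — zero rotation at each built-in end:
  3 M_A + 1.5 M_B = 588.1
  1.5 M_A + 3 M_B = 494.1
Solving the pair gives M_A = 151.6 kN·m and M_B = 88.91 kN·m (hogging).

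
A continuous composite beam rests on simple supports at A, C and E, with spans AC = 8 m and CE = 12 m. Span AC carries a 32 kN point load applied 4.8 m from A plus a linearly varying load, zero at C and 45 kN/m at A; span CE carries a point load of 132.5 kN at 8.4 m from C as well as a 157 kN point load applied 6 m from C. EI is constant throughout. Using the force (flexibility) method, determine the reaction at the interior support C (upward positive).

R_C = 286.8 kN

Release continuity at C by inserting a hinge; the redundant is the internal moment M_C. The primary structure is two simply-supported spans AC and CE.
Discontinuity in slope at C on the released structure — sum the simple-span end rotations:
  span AC: point load 32 at a = 4.8: Pab(L + a)/(6LEI) = 131.1/EI
  span AC: triangular load, peak 45: 7w₀L³/(360EI) = 448/EI
  span CE: point load 132.5 at a = 8.4: Pab(L + b)/(6LEI) = 868.1/EI
  span CE: point load 157 at a = 6: Pab(L + b)/(6LEI) = 1413/EI
  relative rotation θ_0 = (579.1 + 2281)/EI = 2860/EI
A unit hogging moment at C produces rotation L₁/(3EI) + L₂/(3EI) = 6.667/EI.
Slope continuity at C: θ_0 = M_C·6.667/EI, so M_C = 2860/6.667 = 429 kN·m (hogging).
Span AC, ΣM about A with M_C applied at C: R_C^{AC}·8 = 633.6 + 429, so R_C^{AC} = 132.8 kN and R_A = 212 − 132.8 = 79.17 kN.
Span CE, ΣM about E: R_C^{CE}·12 = 1419 + 429, so R_C^{CE} = 154 kN and R_E = 289.5 − 154 = 135.5 kN.
R_C = 132.8 + 154 = 286.8 kN.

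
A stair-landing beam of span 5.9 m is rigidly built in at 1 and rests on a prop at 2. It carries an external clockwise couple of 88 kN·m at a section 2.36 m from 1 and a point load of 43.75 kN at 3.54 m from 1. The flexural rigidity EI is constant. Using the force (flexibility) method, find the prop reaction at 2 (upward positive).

Remove the prop at 2; the released (primary) structure is a cantilever built in at 1.
Primary-structure tip deflection at 2 by superposition:
  clockwise couple 88 at a = 2.36: M₀a(2L − a)/(2EI) = 980.2/EI
  point load 43.75 at a = 3.54: Pa²(3L − a)/(6EI) = 1294/EI
  δ_0 = 2274/EI
Tip deflection under a unit load at 2: L³/(3EI) = 68.46/EI.
Compatibility at 2: δ_0 − R_2·δ_{22} = 0, so R_2 = 2274/68.46 = 33.22 kN.

R_2 = 33.22 kN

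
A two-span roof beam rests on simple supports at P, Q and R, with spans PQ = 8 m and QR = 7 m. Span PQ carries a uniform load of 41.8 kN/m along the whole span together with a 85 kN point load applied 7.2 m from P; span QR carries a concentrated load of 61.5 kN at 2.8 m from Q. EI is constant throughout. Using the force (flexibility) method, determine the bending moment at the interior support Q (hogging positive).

Take M_Q as the redundant. Released structure: two simple spans PQ and QR with a hinge at Q.
Rotations at Q on the released spans (each span's end-slope, ×1/EI):
  span PQ: UDL 41.8: wL³/(24EI) = 891.7/EI
  span PQ: point load 85 at a = 7.2: Pab(L + a)/(6LEI) = 155/EI
  span QR: point load 61.5 at a = 2.8: Pab(L + b)/(6LEI) = 192.9/EI
  relative rotation θ_0 = (1047 + 192.9)/EI = 1240/EI
A unit hogging moment at Q produces rotation L₁/(3EI) + L₂/(3EI) = 5/EI.
Slope continuity at Q: θ_0 = M_Q·5/EI, so M_Q = 1240/5 = 247.9 kN·m (hogging).

M_Q = 247.9 kN·m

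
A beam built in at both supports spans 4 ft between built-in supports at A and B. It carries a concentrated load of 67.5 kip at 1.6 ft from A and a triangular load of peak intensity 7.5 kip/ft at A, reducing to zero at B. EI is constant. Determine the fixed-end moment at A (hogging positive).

Release both end moments; the primary structure is a simply-supported span AB with redundants M_A and M_B.
End rotations of the released simple span under the applied load (×1/EI):
  at A: point load 67.5 at a = 1.6: Pab(L + b)/(6LEI) = 69.12/EI
  at B: point load 67.5 at a = 1.6: Pab(L + a)/(6LEI) = 60.48/EI
  at A: triangular load, peak 7.5: w₀L³/(45EI) = 10.67/EI
  at B: triangular load, peak 7.5: 7w₀L³/(360EI) = 9.333/EI
  θ_A0 = 79.79/EI,  θ_B0 = 69.81/EI
Flexibility coefficients: a unit moment at one end gives L/(3EI) there and L/(6EI) at the far end, so f₁₁ = f₂₂ = 1.333/EI and f₁₂ = f₂₁ = 0.6667/EI.
Compatibility — zero rotation at each built-in end:
  1.333 M_A + 0.6667 M_B = 79.79
  0.6667 M_A + 1.333 M_B = 69.81
Solving the pair gives M_A = 44.88 kip·ft and M_B = 29.92 kip·ft (hogging).

M_A = 44.88 kip·ft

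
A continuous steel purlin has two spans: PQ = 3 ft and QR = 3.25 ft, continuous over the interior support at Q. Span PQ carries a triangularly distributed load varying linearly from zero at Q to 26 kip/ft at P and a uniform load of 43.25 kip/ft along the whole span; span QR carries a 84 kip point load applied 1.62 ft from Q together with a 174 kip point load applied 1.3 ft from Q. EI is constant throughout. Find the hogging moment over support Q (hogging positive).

M_Q = 113 kip·ft

Insert a hinge at Q; M_Q is the redundant, and each span becomes simply supported.
Discontinuity in slope at Q on the released structure — sum the simple-span end rotations:
  span PQ: triangular load, peak 26: 7w₀L³/(360EI) = 13.65/EI
  span PQ: UDL 43.25: wL³/(24EI) = 48.66/EI
  span QR: point load 84 at a = 1.62: Pab(L + b)/(6LEI) = 55.51/EI
  span QR: point load 174 at a = 1.3: Pab(L + b)/(6LEI) = 117.6/EI
  relative rotation θ_0 = (62.31 + 173.1)/EI = 235.4/EI
A unit hogging moment at Q produces rotation L₁/(3EI) + L₂/(3EI) = 2.083/EI.
Compatibility: M_Q·(L₁+L₂)/(3EI) = θ_0, giving M_Q = 113 kip·ft (hogging).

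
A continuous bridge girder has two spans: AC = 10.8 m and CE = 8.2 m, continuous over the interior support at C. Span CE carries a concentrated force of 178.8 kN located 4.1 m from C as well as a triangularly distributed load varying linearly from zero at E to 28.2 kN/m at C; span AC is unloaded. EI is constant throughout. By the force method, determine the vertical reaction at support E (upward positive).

R_E = 106.8 kN

Release continuity at C by inserting a hinge; the redundant is the internal moment M_C. The primary structure is two simply-supported spans AC and CE.
Rotations at C on the released spans (each span's end-slope, ×1/EI):
  span CE: point load 178.8 at a = 4.1: Pab(L + b)/(6LEI) = 751.4/EI
  span CE: triangular load, peak 28.2: w₀L³/(45EI) = 345.5/EI
  relative rotation θ_0 = (0 + 1097)/EI = 1097/EI
A unit hogging moment at C produces rotation L₁/(3EI) + L₂/(3EI) = 6.333/EI.
Slope continuity at C: θ_0 = M_C·6.333/EI, so M_C = 1097/6.333 = 173.2 kN·m (hogging).
Span CE, ΣM about E: R_C^{CE}·8.2 = 1365 + 173.2, so R_C^{CE} = 187.6 kN and R_E = 294.4 − 187.6 = 106.8 kN.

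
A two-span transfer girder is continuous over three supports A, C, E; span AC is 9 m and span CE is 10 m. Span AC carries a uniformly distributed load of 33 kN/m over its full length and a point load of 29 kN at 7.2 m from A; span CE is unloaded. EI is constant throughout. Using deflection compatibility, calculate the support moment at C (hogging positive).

M_C = 176.1 kN·m

Take M_C as the redundant. Released structure: two simple spans AC and CE with a hinge at C.
Discontinuity in slope at C on the released structure — sum the simple-span end rotations:
  span AC: UDL 33: wL³/(24EI) = 1002/EI
  span AC: point load 29 at a = 7.2: Pab(L + a)/(6LEI) = 112.8/EI
  relative rotation θ_0 = (1115 + 0)/EI = 1115/EI
A unit hogging moment at C produces rotation L₁/(3EI) + L₂/(3EI) = 6.333/EI.
Slope continuity at C: θ_0 = M_C·6.333/EI, so M_C = 1115/6.333 = 176.1 kN·m (hogging).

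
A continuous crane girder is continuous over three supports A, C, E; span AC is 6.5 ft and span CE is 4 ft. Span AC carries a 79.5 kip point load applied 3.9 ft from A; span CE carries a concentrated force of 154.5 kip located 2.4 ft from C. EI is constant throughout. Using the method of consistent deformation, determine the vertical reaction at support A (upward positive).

Insert a hinge at C; M_C is the redundant, and each span becomes simply supported.
Rotations at C on the released spans (each span's end-slope, ×1/EI):
  span AC: point load 79.5 at a = 3.9: Pab(L + a)/(6LEI) = 215/EI
  span CE: point load 154.5 at a = 2.4: Pab(L + b)/(6LEI) = 138.4/EI
  relative rotation θ_0 = (215 + 138.4)/EI = 353.4/EI
A unit hogging moment at C produces rotation L₁/(3EI) + L₂/(3EI) = 3.5/EI.
Slope continuity at C: θ_0 = M_C·3.5/EI, so M_C = 353.4/3.5 = 101 kip·ft (hogging).
Span AC, ΣM about A with M_C applied at C: R_C^{AC}·6.5 = 310.1 + 101, so R_C^{AC} = 63.23 kip and R_A = 79.5 − 63.23 = 16.27 kip.

R_A = 16.27 kip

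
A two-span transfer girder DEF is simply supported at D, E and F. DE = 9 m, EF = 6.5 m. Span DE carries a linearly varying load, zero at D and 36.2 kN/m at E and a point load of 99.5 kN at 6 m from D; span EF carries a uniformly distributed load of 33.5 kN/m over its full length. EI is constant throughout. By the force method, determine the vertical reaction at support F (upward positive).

Release continuity at E by inserting a hinge; the redundant is the internal moment M_E. The primary structure is two simply-supported spans DE and EF.
End slopes at the hinge E, treating each span as simply supported:
  span DE: triangular load, peak 36.2: w₀L³/(45EI) = 586.4/EI
  span DE: point load 99.5 at a = 6: Pab(L + a)/(6LEI) = 497.5/EI
  span EF: UDL 33.5: wL³/(24EI) = 383.3/EI
  relative rotation θ_0 = (1084 + 383.3)/EI = 1467/EI
A unit hogging moment at E produces rotation L₁/(3EI) + L₂/(3EI) = 5.167/EI.
Slope continuity at E: θ_0 = M_E·5.167/EI, so M_E = 1467/5.167 = 284 kN·m (hogging).
Span EF, ΣM about F: R_E^{EF}·6.5 = 707.7 + 284, so R_E^{EF} = 152.6 kN and R_F = 217.8 − 152.6 = 65.18 kN.

R_F = 65.18 kN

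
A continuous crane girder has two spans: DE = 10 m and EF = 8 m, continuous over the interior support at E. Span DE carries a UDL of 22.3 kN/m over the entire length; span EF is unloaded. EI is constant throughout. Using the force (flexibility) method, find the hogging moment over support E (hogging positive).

M_E = 154.9 kN·m

Insert a hinge at E; M_E is the redundant, and each span becomes simply supported.
Discontinuity in slope at E on the released structure — sum the simple-span end rotations:
  span DE: UDL 22.3: wL³/(24EI) = 929.2/EI
  relative rotation θ_0 = (929.2 + 0)/EI = 929.2/EI
A unit hogging moment at E produces rotation L₁/(3EI) + L₂/(3EI) = 6/EI.
Compatibility: M_E·(L₁+L₂)/(3EI) = θ_0, giving M_E = 154.9 kN·m (hogging).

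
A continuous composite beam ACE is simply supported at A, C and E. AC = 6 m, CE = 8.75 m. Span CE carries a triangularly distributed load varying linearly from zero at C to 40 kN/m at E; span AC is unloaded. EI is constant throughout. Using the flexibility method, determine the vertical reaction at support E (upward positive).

R_E = 104.6 kN

Insert a hinge at C; M_C is the redundant, and each span becomes simply supported.
End slopes at the hinge C, treating each span as simply supported:
  span CE: triangular load, peak 40: 7w₀L³/(360EI) = 521.1/EI
  relative rotation θ_0 = (0 + 521.1)/EI = 521.1/EI
A unit hogging moment at C produces rotation L₁/(3EI) + L₂/(3EI) = 4.917/EI.
Slope continuity at C: θ_0 = M_C·4.917/EI, so M_C = 521.1/4.917 = 106 kN·m (hogging).
Span CE, ΣM about E: R_C^{CE}·8.75 = 510.4 + 106, so R_C^{CE} = 70.44 kN and R_E = 175 − 70.44 = 104.6 kN.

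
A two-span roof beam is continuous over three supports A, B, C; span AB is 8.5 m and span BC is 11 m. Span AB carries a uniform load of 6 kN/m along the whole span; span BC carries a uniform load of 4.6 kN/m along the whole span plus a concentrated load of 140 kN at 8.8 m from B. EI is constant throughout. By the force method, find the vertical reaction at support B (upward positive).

R_B = 109.3 kN

Insert a hinge at B; M_B is the redundant, and each span becomes simply supported.
Rotations at B on the released spans (each span's end-slope, ×1/EI):
  span AB: UDL 6: wL³/(24EI) = 153.5/EI
  span BC: UDL 4.6: wL³/(24EI) = 255.1/EI
  span BC: point load 140 at a = 8.8: Pab(L + b)/(6LEI) = 542.1/EI
  relative rotation θ_0 = (153.5 + 797.2)/EI = 950.7/EI
A unit hogging moment at B produces rotation L₁/(3EI) + L₂/(3EI) = 6.5/EI.
Slope continuity at B: θ_0 = M_B·6.5/EI, so M_B = 950.7/6.5 = 146.3 kN·m (hogging).
Span AB, ΣM about A with M_B applied at B: R_B^{AB}·8.5 = 216.8 + 146.3, so R_B^{AB} = 42.71 kN and R_A = 51 − 42.71 = 8.292 kN.
Span BC, ΣM about C: R_B^{BC}·11 = 586.3 + 146.3, so R_B^{BC} = 66.6 kN and R_C = 190.6 − 66.6 = 124 kN.
R_B = 42.71 + 66.6 = 109.3 kN.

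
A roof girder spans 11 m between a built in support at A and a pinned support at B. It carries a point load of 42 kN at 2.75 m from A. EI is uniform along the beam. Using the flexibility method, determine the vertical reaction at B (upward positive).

Release the roller at B. Primary structure: cantilever fixed at A.
Free-end deflection of the primary structure under the applied loading (downward +):
  point load 42 at a = 2.75: Pa²(3L − a)/(6EI) = 1601/EI
Flexibility coefficient — unit upward force at B: δ_{BB} = L³/(3EI) = 443.7/EI.
The prop prevents deflection at B: R_B = δ_0/δ_{BB} = 1601/443.7 = 3.609 kN.

R_B = 3.609 kN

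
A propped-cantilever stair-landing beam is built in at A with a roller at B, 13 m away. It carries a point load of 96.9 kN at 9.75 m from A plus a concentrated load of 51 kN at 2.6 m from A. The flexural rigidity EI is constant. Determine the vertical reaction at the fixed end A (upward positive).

R_A = 83.72 kN

Remove the prop at B; the released (primary) structure is a cantilever built in at A.
Downward deflection at the released point B due to the loads:
  point load 96.9 at a = 9.75: Pa²(3L − a)/(6EI) = 44906/EI
  point load 51 at a = 2.6: Pa²(3L − a)/(6EI) = 2092/EI
  δ_0 = 46998/EI
Flexibility coefficient — unit upward force at B: δ_{BB} = L³/(3EI) = 732.3/EI.
The prop prevents deflection at B: R_B = δ_0/δ_{BB} = 46998/732.3 = 64.18 kN.
Vertical equilibrium: R_A = ΣP − R_B = 147.9 − 64.18 = 83.72 kN.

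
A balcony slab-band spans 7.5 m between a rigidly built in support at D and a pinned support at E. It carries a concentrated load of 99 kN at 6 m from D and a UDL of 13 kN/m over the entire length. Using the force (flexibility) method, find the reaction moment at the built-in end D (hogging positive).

Take the reaction at E as the redundant and release it; the primary structure is a cantilever fixed at D.
Downward deflection at the released point E due to the loads:
  point load 99 at a = 6: Pa²(3L − a)/(6EI) = 9801/EI
  UDL 13: wL⁴/(8EI) = 5142/EI
  δ_0 = 14943/EI
Flexibility coefficient — unit upward force at E: δ_{EE} = L³/(3EI) = 140.6/EI.
The prop prevents deflection at E: R_E = δ_0/δ_{EE} = 14943/140.6 = 106.3 kN.
Moment equilibrium about D: M_D = Σ(load moments about D) − R_E·L = 959.6 − 106.3×7.5 = 162.7 kN·m.

M_D = 162.7 kN·m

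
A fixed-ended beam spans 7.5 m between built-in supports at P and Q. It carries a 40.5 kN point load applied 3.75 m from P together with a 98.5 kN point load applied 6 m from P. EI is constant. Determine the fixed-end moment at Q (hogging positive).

M_Q = 132.5 kN·m

Release both end moments; the primary structure is a simply-supported span PQ with redundants M_P and M_Q.
End rotations of the released simple span under the applied load (×1/EI):
  at P: point load 40.5 at a = 3.75: Pab(L + b)/(6LEI) = 142.4/EI
  at Q: point load 40.5 at a = 3.75: Pab(L + a)/(6LEI) = 142.4/EI
  at P: point load 98.5 at a = 6: Pab(L + b)/(6LEI) = 177.3/EI
  at Q: point load 98.5 at a = 6: Pab(L + a)/(6LEI) = 265.9/EI
  θ_P0 = 319.7/EI,  θ_Q0 = 408.3/EI
Flexibility coefficients: a unit moment at one end gives L/(3EI) there and L/(6EI) at the far end, so f₁₁ = f₂₂ = 2.5/EI and f₁₂ = f₂₁ = 1.25/EI.
Compatibility — zero rotation at each built-in end:
  2.5 M_P + 1.25 M_Q = 319.7
  1.25 M_P + 2.5 M_Q = 408.3
Solving the pair gives M_P = 61.61 kN·m and M_Q = 132.5 kN·m (hogging).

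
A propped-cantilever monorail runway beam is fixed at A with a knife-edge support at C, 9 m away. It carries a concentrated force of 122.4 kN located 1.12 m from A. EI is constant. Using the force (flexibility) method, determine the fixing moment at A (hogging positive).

Remove the prop at C; the released (primary) structure is a cantilever built in at A.
Free-end deflection of the primary structure under the applied loading (downward +):
  point load 122.4 at a = 1.12: Pa²(3L − a)/(6EI) = 662.3/EI
Flexibility coefficient — unit upward force at C: δ_{CC} = L³/(3EI) = 243/EI.
Compatibility at C: δ_0 − R_C·δ_{CC} = 0, so R_C = 662.3/243 = 2.725 kN.
Moment equilibrium about A: M_A = Σ(load moments about A) − R_C·L = 137.1 − 2.725×9 = 112.6 kN·m.

M_A = 112.6 kN·m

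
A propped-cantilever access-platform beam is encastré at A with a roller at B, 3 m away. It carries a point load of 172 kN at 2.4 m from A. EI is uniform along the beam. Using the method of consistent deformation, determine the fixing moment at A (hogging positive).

Release the roller at B. Primary structure: cantilever fixed at A.
Deflection at B on the released cantilever, summing each load's contribution:
  point load 172 at a = 2.4: Pa²(3L − a)/(6EI) = 1090/EI
Flexibility coefficient — unit upward force at B: δ_{BB} = L³/(3EI) = 9/EI.
Compatibility at B: δ_0 − R_B·δ_{BB} = 0, so R_B = 1090/9 = 121.1 kN.
Moment equilibrium about A: M_A = Σ(load moments about A) − R_B·L = 412.8 − 121.1×3 = 49.54 kN·m.

M_A = 49.54 kN·m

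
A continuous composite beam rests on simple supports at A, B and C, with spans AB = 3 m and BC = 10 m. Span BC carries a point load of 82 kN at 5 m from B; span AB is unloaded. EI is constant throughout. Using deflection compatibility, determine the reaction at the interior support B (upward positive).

Insert a hinge at B; M_B is the redundant, and each span becomes simply supported.
Discontinuity in slope at B on the released structure — sum the simple-span end rotations:
  span BC: point load 82 at a = 5: Pab(L + b)/(6LEI) = 512.5/EI
  relative rotation θ_0 = (0 + 512.5)/EI = 512.5/EI
A unit hogging moment at B produces rotation L₁/(3EI) + L₂/(3EI) = 4.333/EI.
Slope continuity at B: θ_0 = M_B·4.333/EI, so M_B = 512.5/4.333 = 118.3 kN·m (hogging).
Span AB, ΣM about A with M_B applied at B: R_B^{AB}·3 = 0 + 118.3, so R_B^{AB} = 39.42 kN and R_A = 0 − 39.42 = -39.42 kN.
Span BC, ΣM about C: R_B^{BC}·10 = 410 + 118.3, so R_B^{BC} = 52.83 kN and R_C = 82 − 52.83 = 29.17 kN.
R_B = 39.42 + 52.83 = 92.25 kN.

R_B = 92.25 kN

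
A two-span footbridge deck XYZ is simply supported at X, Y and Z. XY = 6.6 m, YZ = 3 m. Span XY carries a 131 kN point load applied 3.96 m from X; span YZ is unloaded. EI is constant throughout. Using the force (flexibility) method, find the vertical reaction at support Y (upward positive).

R_Y = 133.9 kN

Insert a hinge at Y; M_Y is the redundant, and each span becomes simply supported.
Rotations at Y on the released spans (each span's end-slope, ×1/EI):
  span XY: point load 131 at a = 3.96: Pab(L + a)/(6LEI) = 365.2/EI
  relative rotation θ_0 = (365.2 + 0)/EI = 365.2/EI
A unit hogging moment at Y produces rotation L₁/(3EI) + L₂/(3EI) = 3.2/EI.
Compatibility: M_Y·(L₁+L₂)/(3EI) = θ_0, giving M_Y = 114.1 kN·m (hogging).
Span XY, ΣM about X with M_Y applied at Y: R_Y^{XY}·6.6 = 518.8 + 114.1, so R_Y^{XY} = 95.89 kN and R_X = 131 − 95.89 = 35.11 kN.
Span YZ, ΣM about Z: R_Y^{YZ}·3 = 0 + 114.1, so R_Y^{YZ} = 38.04 kN and R_Z = 0 − 38.04 = -38.04 kN.
R_Y = 95.89 + 38.04 = 133.9 kN.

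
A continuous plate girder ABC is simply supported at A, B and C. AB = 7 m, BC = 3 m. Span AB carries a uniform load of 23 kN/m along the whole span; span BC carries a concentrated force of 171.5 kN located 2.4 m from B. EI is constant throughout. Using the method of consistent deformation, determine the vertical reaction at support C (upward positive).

R_C = 99.39 kN

Insert a hinge at B; M_B is the redundant, and each span becomes simply supported.
End slopes at the hinge B, treating each span as simply supported:
  span AB: UDL 23: wL³/(24EI) = 328.7/EI
  span BC: point load 171.5 at a = 2.4: Pab(L + b)/(6LEI) = 49.39/EI
  relative rotation θ_0 = (328.7 + 49.39)/EI = 378.1/EI
A unit hogging moment at B produces rotation L₁/(3EI) + L₂/(3EI) = 3.333/EI.
Compatibility: M_B·(L₁+L₂)/(3EI) = θ_0, giving M_B = 113.4 kN·m (hogging).
Span BC, ΣM about C: R_B^{BC}·3 = 102.9 + 113.4, so R_B^{BC} = 72.11 kN and R_C = 171.5 − 72.11 = 99.39 kN.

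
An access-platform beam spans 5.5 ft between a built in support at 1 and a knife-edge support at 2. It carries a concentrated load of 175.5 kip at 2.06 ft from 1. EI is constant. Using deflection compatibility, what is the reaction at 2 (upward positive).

R_2 = 32.32 kip

Release the roller at 2. Primary structure: cantilever fixed at 1.
Primary-structure tip deflection at 2 by superposition:
  point load 175.5 at a = 2.06: Pa²(3L − a)/(6EI) = 1792/EI
Flexibility coefficient — unit upward force at 2: δ_{22} = L³/(3EI) = 55.46/EI.
The prop prevents deflection at 2: R_2 = δ_0/δ_{22} = 1792/55.46 = 32.32 kip.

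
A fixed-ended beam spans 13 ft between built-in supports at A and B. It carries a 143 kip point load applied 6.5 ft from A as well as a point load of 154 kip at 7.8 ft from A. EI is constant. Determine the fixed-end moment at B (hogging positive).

M_B = 520.7 kip·ft

Release both end moments; the primary structure is a simply-supported span AB with redundants M_A and M_B.
On the primary (simply-supported) span, the end slopes from the loading are:
  at A: point load 143 at a = 6.5: Pab(L + b)/(6LEI) = 1510/EI
  at B: point load 143 at a = 6.5: Pab(L + a)/(6LEI) = 1510/EI
  at A: point load 154 at a = 7.8: Pab(L + b)/(6LEI) = 1457/EI
  at B: point load 154 at a = 7.8: Pab(L + a)/(6LEI) = 1666/EI
  θ_A0 = 2968/EI,  θ_B0 = 3176/EI
Flexibility coefficients: a unit moment at one end gives L/(3EI) there and L/(6EI) at the far end, so f₁₁ = f₂₂ = 4.333/EI and f₁₂ = f₂₁ = 2.167/EI.
Compatibility — zero rotation at each built-in end:
  4.333 M_A + 2.167 M_B = 2968
  2.167 M_A + 4.333 M_B = 3176
Solving the pair gives M_A = 424.6 kip·ft and M_B = 520.7 kip·ft (hogging).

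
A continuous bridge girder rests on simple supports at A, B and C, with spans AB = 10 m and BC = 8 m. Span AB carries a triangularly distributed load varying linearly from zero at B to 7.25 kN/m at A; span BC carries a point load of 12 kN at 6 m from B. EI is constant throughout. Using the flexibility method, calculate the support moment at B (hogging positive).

M_B = 28.5 kN·m

Release continuity at B by inserting a hinge; the redundant is the internal moment M_B. The primary structure is two simply-supported spans AB and BC.
Rotations at B on the released spans (each span's end-slope, ×1/EI):
  span AB: triangular load, peak 7.25: 7w₀L³/(360EI) = 141/EI
  span BC: point load 12 at a = 6: Pab(L + b)/(6LEI) = 30/EI
  relative rotation θ_0 = (141 + 30)/EI = 171/EI
A unit hogging moment at B produces rotation L₁/(3EI) + L₂/(3EI) = 6/EI.
Compatibility: M_B·(L₁+L₂)/(3EI) = θ_0, giving M_B = 28.5 kN·m (hogging).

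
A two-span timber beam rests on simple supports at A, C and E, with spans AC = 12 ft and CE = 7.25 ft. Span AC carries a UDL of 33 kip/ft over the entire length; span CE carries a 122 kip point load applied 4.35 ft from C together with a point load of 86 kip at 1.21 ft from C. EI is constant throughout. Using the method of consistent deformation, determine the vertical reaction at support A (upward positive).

Release continuity at C by inserting a hinge; the redundant is the internal moment M_C. The primary structure is two simply-supported spans AC and CE.
Rotations at C on the released spans (each span's end-slope, ×1/EI):
  span AC: UDL 33: wL³/(24EI) = 2376/EI
  span CE: point load 122 at a = 4.35: Pab(L + b)/(6LEI) = 359.1/EI
  span CE: point load 86 at a = 1.21: Pab(L + b)/(6LEI) = 192/EI
  relative rotation θ_0 = (2376 + 551.1)/EI = 2927/EI
A unit hogging moment at C produces rotation L₁/(3EI) + L₂/(3EI) = 6.417/EI.
Slope continuity at C: θ_0 = M_C·6.417/EI, so M_C = 2927/6.417 = 456.2 kip·ft (hogging).
Span AC, ΣM about A with M_C applied at C: R_C^{AC}·12 = 2376 + 456.2, so R_C^{AC} = 236 kip and R_A = 396 − 236 = 160 kip.

R_A = 160 kip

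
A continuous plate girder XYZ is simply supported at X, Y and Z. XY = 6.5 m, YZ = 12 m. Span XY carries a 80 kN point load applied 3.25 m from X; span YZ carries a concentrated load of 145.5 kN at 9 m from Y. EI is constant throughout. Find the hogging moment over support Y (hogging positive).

M_Y = 167 kN·m

Insert a hinge at Y; M_Y is the redundant, and each span becomes simply supported.
End slopes at the hinge Y, treating each span as simply supported:
  span XY: point load 80 at a = 3.25: Pab(L + a)/(6LEI) = 211.2/EI
  span YZ: point load 145.5 at a = 9: Pab(L + b)/(6LEI) = 818.4/EI
  relative rotation θ_0 = (211.2 + 818.4)/EI = 1030/EI
A unit hogging moment at Y produces rotation L₁/(3EI) + L₂/(3EI) = 6.167/EI.
Slope continuity at Y: θ_0 = M_Y·6.167/EI, so M_Y = 1030/6.167 = 167 kN·m (hogging).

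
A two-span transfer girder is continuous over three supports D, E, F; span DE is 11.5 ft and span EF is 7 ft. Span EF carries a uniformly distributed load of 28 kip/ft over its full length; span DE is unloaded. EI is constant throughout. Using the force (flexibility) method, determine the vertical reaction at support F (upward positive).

Insert a hinge at E; M_E is the redundant, and each span becomes simply supported.
Discontinuity in slope at E on the released structure — sum the simple-span end rotations:
  span EF: UDL 28: wL³/(24EI) = 400.2/EI
  relative rotation θ_0 = (0 + 400.2)/EI = 400.2/EI
A unit hogging moment at E produces rotation L₁/(3EI) + L₂/(3EI) = 6.167/EI.
Compatibility: M_E·(L₁+L₂)/(3EI) = θ_0, giving M_E = 64.89 kip·ft (hogging).
Span EF, ΣM about F: R_E^{EF}·7 = 686 + 64.89, so R_E^{EF} = 107.3 kip and R_F = 196 − 107.3 = 88.73 kip.

R_F = 88.73 kip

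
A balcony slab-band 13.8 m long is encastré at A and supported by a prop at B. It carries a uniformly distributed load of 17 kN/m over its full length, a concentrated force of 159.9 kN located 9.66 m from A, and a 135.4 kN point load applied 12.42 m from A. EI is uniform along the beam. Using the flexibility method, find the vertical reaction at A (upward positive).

Take the reaction at B as the redundant and release it; the primary structure is a cantilever fixed at A.
Free-end deflection of the primary structure under the applied loading (downward +):
  UDL 17: wL⁴/(8EI) = 77068/EI
  point load 159.9 at a = 9.66: Pa²(3L − a)/(6EI) = 78933/EI
  point load 135.4 at a = 12.42: Pa²(3L − a)/(6EI) = 100881/EI
  δ_0 = 256882/EI
Tip deflection under a unit load at B: L³/(3EI) = 876/EI.
The prop prevents deflection at B: R_B = δ_0/δ_{BB} = 256882/876 = 293.2 kN.
Vertical equilibrium: R_A = ΣP − R_B = 529.9 − 293.2 = 236.7 kN.

R_A = 236.7 kN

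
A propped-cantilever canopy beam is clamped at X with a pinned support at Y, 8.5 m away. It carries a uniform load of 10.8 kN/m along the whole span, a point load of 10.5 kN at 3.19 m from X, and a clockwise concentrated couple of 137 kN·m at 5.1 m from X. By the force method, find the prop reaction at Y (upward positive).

Take the reaction at Y as the redundant and release it; the primary structure is a cantilever fixed at X.
Free-end deflection of the primary structure under the applied loading (downward +):
  UDL 10.8: wL⁴/(8EI) = 7047/EI
  point load 10.5 at a = 3.19: Pa²(3L − a)/(6EI) = 397.3/EI
  clockwise couple 137 at a = 5.1: M₀a(2L − a)/(2EI) = 4157/EI
  δ_0 = 11602/EI
Flexibility coefficient — unit upward force at Y: δ_{YY} = L³/(3EI) = 204.7/EI.
The prop prevents deflection at Y: R_Y = δ_0/δ_{YY} = 11602/204.7 = 56.67 kN.

R_Y = 56.67 kN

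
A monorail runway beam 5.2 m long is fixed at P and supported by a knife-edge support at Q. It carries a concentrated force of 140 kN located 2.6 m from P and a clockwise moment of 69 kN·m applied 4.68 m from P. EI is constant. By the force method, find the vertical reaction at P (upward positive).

R_P = 76.55 kN

Release the roller at Q. Primary structure: cantilever fixed at P.
Primary-structure tip deflection at Q by superposition:
  point load 140 at a = 2.6: Pa²(3L − a)/(6EI) = 2051/EI
  clockwise couple 69 at a = 4.68: M₀a(2L − a)/(2EI) = 923.6/EI
  δ_0 = 2974/EI
Flexibility coefficient — unit upward force at Q: δ_{QQ} = L³/(3EI) = 46.87/EI.
The prop prevents deflection at Q: R_Q = δ_0/δ_{QQ} = 2974/46.87 = 63.45 kN.
Vertical equilibrium: R_P = ΣP − R_Q = 140 − 63.45 = 76.55 kN.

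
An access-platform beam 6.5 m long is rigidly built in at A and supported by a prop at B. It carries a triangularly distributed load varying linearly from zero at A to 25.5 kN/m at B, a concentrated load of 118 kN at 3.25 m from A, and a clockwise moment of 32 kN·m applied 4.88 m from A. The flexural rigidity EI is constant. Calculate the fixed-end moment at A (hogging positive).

Choose R_B as the redundant. The primary structure is the cantilever fixed at A.
Downward deflection at the released point B due to the loads:
  triangular load, peak 25.5 at the free end: 11w₀L⁴/(120EI) = 4173/EI
  point load 118 at a = 3.25: Pa²(3L − a)/(6EI) = 3376/EI
  clockwise couple 32 at a = 4.88: M₀a(2L − a)/(2EI) = 634/EI
  δ_0 = 8182/EI
Flexibility coefficient — unit upward force at B: δ_{BB} = L³/(3EI) = 91.54/EI.
Compatibility at B: δ_0 − R_B·δ_{BB} = 0, so R_B = 8182/91.54 = 89.38 kN.
Moment equilibrium about A: M_A = Σ(load moments about A) − R_B·L = 774.6 − 89.38×6.5 = 193.6 kN·m.

M_A = 193.6 kN·m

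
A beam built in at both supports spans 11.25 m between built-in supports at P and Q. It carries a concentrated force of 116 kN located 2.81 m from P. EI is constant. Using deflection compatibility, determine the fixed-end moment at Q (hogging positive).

M_Q = 61.08 kN·m

Take the two fixed-end moments M_P, M_Q as redundants; the released structure is the simple span PQ.
On the primary (simply-supported) span, the end slopes from the loading are:
  at P: point load 116 at a = 2.81: Pab(L + b)/(6LEI) = 802.5/EI
  at Q: point load 116 at a = 2.81: Pab(L + a)/(6LEI) = 573/EI
  θ_P0 = 802.5/EI,  θ_Q0 = 573/EI
Flexibility coefficients: a unit moment at one end gives L/(3EI) there and L/(6EI) at the far end, so f₁₁ = f₂₂ = 3.75/EI and f₁₂ = f₂₁ = 1.875/EI.
Compatibility — zero rotation at each built-in end:
  3.75 M_P + 1.875 M_Q = 802.5
  1.875 M_P + 3.75 M_Q = 573
Solving the pair gives M_P = 183.5 kN·m and M_Q = 61.08 kN·m (hogging).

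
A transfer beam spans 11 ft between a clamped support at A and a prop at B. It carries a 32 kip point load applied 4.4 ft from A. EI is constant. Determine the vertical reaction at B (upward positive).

R_B = 6.656 kip

Remove the prop at B; the released (primary) structure is a cantilever built in at A.
Primary-structure tip deflection at B by superposition:
  point load 32 at a = 4.4: Pa²(3L − a)/(6EI) = 2953/EI
Flexibility coefficient — unit upward force at B: δ_{BB} = L³/(3EI) = 443.7/EI.
Compatibility at B: δ_0 − R_B·δ_{BB} = 0, so R_B = 2953/443.7 = 6.656 kip.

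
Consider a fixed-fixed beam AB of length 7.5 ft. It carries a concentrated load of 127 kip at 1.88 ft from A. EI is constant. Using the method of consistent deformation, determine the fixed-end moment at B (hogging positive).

Release both end moments; the primary structure is a simply-supported span AB with redundants M_A and M_B.
Simple-span end rotations at A and B under the given loads:
  at A: point load 127 at a = 1.88: Pab(L + b)/(6LEI) = 391.2/EI
  at B: point load 127 at a = 1.88: Pab(L + a)/(6LEI) = 279.7/EI
  θ_A0 = 391.2/EI,  θ_B0 = 279.7/EI
Flexibility coefficients: a unit moment at one end gives L/(3EI) there and L/(6EI) at the far end, so f₁₁ = f₂₂ = 2.5/EI and f₁₂ = f₂₁ = 1.25/EI.
Compatibility — zero rotation at each built-in end:
  2.5 M_A + 1.25 M_B = 391.2
  1.25 M_A + 2.5 M_B = 279.7
Solving the pair gives M_A = 134.1 kip·ft and M_B = 44.85 kip·ft (hogging).

M_B = 44.85 kip·ft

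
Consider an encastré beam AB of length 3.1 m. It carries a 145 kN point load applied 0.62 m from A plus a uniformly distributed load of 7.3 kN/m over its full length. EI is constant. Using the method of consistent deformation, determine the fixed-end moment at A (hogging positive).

M_A = 63.38 kN·m

Take the two fixed-end moments M_A, M_B as redundants; the released structure is the simple span AB.
On the primary (simply-supported) span, the end slopes from the loading are:
  at A: point load 145 at a = 0.62: Pab(L + b)/(6LEI) = 66.89/EI
  at B: point load 145 at a = 0.62: Pab(L + a)/(6LEI) = 44.59/EI
  at A: UDL 7.3: wL³/(24EI) = 9.061/EI
  at B: UDL 7.3: wL³/(24EI) = 9.061/EI
  θ_A0 = 75.95/EI,  θ_B0 = 53.65/EI
Flexibility coefficients: a unit moment at one end gives L/(3EI) there and L/(6EI) at the far end, so f₁₁ = f₂₂ = 1.033/EI and f₁₂ = f₂₁ = 0.5167/EI.
Compatibility — zero rotation at each built-in end:
  1.033 M_A + 0.5167 M_B = 75.95
  0.5167 M_A + 1.033 M_B = 53.65
Solving the pair gives M_A = 63.38 kN·m and M_B = 20.23 kN·m (hogging).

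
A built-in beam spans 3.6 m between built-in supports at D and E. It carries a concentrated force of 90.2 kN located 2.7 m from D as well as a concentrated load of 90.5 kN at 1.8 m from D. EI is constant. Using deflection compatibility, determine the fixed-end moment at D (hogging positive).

M_D = 55.95 kN·m

Release both end moments; the primary structure is a simply-supported span DE with redundants M_D and M_E.
Simple-span end rotations at D and E under the given loads:
  at D: point load 90.2 at a = 2.7: Pab(L + b)/(6LEI) = 45.66/EI
  at E: point load 90.2 at a = 2.7: Pab(L + a)/(6LEI) = 63.93/EI
  at D: point load 90.5 at a = 1.8: Pab(L + b)/(6LEI) = 73.31/EI
  at E: point load 90.5 at a = 1.8: Pab(L + a)/(6LEI) = 73.31/EI
  θ_D0 = 119/EI,  θ_E0 = 137.2/EI
Flexibility coefficients: a unit moment at one end gives L/(3EI) there and L/(6EI) at the far end, so f₁₁ = f₂₂ = 1.2/EI and f₁₂ = f₂₁ = 0.6/EI.
Compatibility — zero rotation at each built-in end:
  1.2 M_D + 0.6 M_E = 119
  0.6 M_D + 1.2 M_E = 137.2
Solving the pair gives M_D = 55.95 kN·m and M_E = 86.39 kN·m (hogging).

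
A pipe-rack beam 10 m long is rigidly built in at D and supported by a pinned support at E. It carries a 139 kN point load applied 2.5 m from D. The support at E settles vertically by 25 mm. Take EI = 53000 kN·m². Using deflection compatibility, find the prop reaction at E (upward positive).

Take the reaction at E as the redundant and release it; the primary structure is a cantilever fixed at D.
Deflection at E on the released cantilever, summing each load's contribution:
  point load 139 at a = 2.5: Pa²(3L − a)/(6EI) = 3982/EI
Flexibility coefficient — unit upward force at E: δ_{EE} = L³/(3EI) = 333.3/EI.
With EI = 53000 kN·m²: δ_0 = 0.075128 m and δ_{EE} = 0.006289 m/kN.
Compatibility — the beam at E must follow the support down by 0.025 m: δ_0 − R_E·δ_{EE} = 0.025, so R_E = (0.075128 − 0.025)/0.006289 = 7.97 kN.

R_E = 7.97 kN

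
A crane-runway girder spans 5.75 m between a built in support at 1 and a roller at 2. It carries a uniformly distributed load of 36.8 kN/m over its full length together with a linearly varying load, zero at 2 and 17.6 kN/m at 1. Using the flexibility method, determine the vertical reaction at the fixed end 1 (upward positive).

R_1 = 172.7 kN

Remove the prop at 2; the released (primary) structure is a cantilever built in at 1.
Downward deflection at the released point 2 due to the loads:
  UDL 36.8: wL⁴/(8EI) = 5028/EI
  triangular load, peak 17.6 at the fixed end: w₀L⁴/(30EI) = 641.3/EI
  δ_0 = 5670/EI
Flexibility coefficient — unit upward force at 2: δ_{22} = L³/(3EI) = 63.37/EI.
The prop prevents deflection at 2: R_2 = δ_0/δ_{22} = 5670/63.37 = 89.47 kN.
Vertical equilibrium: R_1 = ΣP − R_2 = 262.2 − 89.47 = 172.7 kN.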